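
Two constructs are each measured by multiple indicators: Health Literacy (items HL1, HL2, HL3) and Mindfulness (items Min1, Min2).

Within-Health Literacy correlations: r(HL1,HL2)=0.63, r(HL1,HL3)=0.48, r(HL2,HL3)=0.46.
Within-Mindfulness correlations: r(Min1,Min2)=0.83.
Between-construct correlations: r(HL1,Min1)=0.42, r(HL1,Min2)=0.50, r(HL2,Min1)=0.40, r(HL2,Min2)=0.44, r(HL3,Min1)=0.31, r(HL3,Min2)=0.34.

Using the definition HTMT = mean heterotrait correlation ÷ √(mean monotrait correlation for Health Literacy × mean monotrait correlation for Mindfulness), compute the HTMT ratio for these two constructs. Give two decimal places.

Mean heterotrait r = 2.41/6 = 0.4017.
Mean within-HL = 1.57/3 = 0.5233; mean within-Min = 0.83/1 = 0.8300.
Geometric mean = √(0.5233 × 0.8300) = 0.6590.
HTMT = 0.4017 / 0.6590 = 0.61.

0.61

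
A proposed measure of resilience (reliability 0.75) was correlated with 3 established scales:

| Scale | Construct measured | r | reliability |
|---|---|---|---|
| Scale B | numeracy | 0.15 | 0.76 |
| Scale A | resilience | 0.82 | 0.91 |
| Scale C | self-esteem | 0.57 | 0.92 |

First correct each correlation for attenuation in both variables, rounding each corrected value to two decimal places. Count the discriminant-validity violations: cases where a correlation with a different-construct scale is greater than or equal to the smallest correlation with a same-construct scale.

0

Disattenuated r (r / √(r_scale · r_new)):
  Scale B (disc): 0.15 / √(0.76·0.75) = 0.20
  Scale A (conv): 0.82 / √(0.91·0.75) = 0.99
  Scale C (disc): 0.57 / √(0.92·0.75) = 0.69
Smallest convergent = 0.99. Discriminant values: 0.20, 0.69; count ≥ 0.99 → 0.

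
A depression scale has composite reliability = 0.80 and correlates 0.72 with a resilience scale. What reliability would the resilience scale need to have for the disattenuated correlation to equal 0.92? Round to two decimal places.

0.77

r_true = r_obs / √(r_xx · r_yy) ⇒ 0.92 = 0.72 / √(0.80 · r_yy).
√(0.80 · r_yy) = 0.72 / 0.92 = 0.7826; 0.80 · r_yy = 0.6125; r_yy = 0.6125 / 0.80 ≈ 0.77.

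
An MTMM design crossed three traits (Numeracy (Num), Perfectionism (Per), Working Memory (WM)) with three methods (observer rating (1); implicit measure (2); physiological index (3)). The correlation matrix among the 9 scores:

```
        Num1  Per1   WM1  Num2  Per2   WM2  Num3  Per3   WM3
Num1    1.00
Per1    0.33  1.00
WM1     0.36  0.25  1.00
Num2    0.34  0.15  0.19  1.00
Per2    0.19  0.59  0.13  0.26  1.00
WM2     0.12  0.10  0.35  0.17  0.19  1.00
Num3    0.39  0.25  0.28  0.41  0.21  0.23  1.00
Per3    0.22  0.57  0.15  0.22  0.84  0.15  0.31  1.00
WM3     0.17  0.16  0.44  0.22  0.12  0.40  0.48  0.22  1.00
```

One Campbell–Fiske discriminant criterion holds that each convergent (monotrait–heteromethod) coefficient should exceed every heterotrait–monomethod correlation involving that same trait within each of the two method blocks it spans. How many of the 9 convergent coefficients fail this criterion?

6

Checking each validity diagonal entry against its comparison values:
Num (methods 1·2): 0.34 vs {0.33, 0.26, 0.36, 0.17} → fail.
Num (methods 1·3): 0.39 vs {0.33, 0.31, 0.36, 0.48} → fail.
Num (methods 2·3): 0.41 vs {0.26, 0.31, 0.17, 0.48} → fail.
Per (methods 1·2): 0.59 vs {0.33, 0.26, 0.25, 0.19} → pass.
Per (methods 1·3): 0.57 vs {0.33, 0.31, 0.25, 0.22} → pass.
Per (methods 2·3): 0.84 vs {0.26, 0.31, 0.19, 0.22} → pass.
WM (methods 1·2): 0.35 vs {0.36, 0.17, 0.25, 0.19} → fail.
WM (methods 1·3): 0.44 vs {0.36, 0.48, 0.25, 0.22} → fail.
WM (methods 2·3): 0.40 vs {0.17, 0.48, 0.19, 0.22} → fail.
6 of 9 fail.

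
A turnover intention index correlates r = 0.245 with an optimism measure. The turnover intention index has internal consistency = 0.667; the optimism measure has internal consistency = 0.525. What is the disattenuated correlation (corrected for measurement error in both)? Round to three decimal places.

r_true = r_obs / √(r_xx · r_yy) = 0.245 / √(0.667 × 0.525) = 0.245 / √0.350175 = 0.245 / 0.5918 ≈ 0.414.

0.414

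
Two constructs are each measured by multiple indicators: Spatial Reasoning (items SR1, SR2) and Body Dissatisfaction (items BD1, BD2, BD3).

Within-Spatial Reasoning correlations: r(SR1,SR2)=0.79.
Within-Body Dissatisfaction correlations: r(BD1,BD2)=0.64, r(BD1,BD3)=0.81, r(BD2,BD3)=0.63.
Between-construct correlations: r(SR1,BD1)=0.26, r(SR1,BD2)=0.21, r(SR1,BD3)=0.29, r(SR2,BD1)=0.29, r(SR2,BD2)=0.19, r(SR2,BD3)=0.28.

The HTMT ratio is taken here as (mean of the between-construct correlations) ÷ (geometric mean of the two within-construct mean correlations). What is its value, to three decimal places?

Mean heterotrait r = 1.52/6 = 0.2533.
Mean within-SR = 0.79/1 = 0.7900; mean within-BD = 2.08/3 = 0.6933.
Geometric mean = √(0.7900 × 0.6933) = 0.7401.
HTMT = 0.2533 / 0.7401 = 0.342.

0.342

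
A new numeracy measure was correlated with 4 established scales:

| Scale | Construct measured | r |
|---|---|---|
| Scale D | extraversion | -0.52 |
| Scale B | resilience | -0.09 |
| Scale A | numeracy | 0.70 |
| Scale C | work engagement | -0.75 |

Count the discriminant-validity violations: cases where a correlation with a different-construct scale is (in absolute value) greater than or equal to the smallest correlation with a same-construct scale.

Convergent (same construct = numeracy): Scale A.
Smallest convergent = 0.70. Discriminant |r|: 0.52, 0.09, 0.75; count ≥ 0.70 → 1.

1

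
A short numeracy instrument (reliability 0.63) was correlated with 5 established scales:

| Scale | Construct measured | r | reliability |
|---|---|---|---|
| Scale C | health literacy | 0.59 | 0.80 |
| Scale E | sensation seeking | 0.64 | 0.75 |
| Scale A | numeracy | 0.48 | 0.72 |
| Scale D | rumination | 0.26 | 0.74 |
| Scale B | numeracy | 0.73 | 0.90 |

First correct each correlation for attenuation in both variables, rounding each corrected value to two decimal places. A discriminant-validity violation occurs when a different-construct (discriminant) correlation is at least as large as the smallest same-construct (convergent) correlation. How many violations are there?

Disattenuated r (r / √(r_scale · r_new)):
  Scale C (disc): 0.59 / √(0.80·0.63) = 0.83
  Scale E (disc): 0.64 / √(0.75·0.63) = 0.93
  Scale A (conv): 0.48 / √(0.72·0.63) = 0.71
  Scale D (disc): 0.26 / √(0.74·0.63) = 0.38
  Scale B (conv): 0.73 / √(0.90·0.63) = 0.97
Smallest convergent = 0.71. Discriminant values: 0.83, 0.93, 0.38; count ≥ 0.71 → 2.

2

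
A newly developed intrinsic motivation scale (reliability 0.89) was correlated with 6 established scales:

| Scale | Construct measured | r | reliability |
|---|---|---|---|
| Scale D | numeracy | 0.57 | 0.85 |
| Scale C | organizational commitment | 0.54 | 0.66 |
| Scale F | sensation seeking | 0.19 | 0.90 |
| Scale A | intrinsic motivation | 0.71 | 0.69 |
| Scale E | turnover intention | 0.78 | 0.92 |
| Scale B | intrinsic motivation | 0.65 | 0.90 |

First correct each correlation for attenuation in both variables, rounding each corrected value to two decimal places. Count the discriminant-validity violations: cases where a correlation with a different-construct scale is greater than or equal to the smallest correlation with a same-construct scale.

Disattenuated r (r / √(r_scale · r_new)):
  Scale D (disc): 0.57 / √(0.85·0.89) = 0.66
  Scale C (disc): 0.54 / √(0.66·0.89) = 0.70
  Scale F (disc): 0.19 / √(0.90·0.89) = 0.21
  Scale A (conv): 0.71 / √(0.69·0.89) = 0.91
  Scale E (disc): 0.78 / √(0.92·0.89) = 0.86
  Scale B (conv): 0.65 / √(0.90·0.89) = 0.73
Smallest convergent = 0.73. Discriminant values: 0.66, 0.70, 0.21, 0.86; count ≥ 0.73 → 1.

1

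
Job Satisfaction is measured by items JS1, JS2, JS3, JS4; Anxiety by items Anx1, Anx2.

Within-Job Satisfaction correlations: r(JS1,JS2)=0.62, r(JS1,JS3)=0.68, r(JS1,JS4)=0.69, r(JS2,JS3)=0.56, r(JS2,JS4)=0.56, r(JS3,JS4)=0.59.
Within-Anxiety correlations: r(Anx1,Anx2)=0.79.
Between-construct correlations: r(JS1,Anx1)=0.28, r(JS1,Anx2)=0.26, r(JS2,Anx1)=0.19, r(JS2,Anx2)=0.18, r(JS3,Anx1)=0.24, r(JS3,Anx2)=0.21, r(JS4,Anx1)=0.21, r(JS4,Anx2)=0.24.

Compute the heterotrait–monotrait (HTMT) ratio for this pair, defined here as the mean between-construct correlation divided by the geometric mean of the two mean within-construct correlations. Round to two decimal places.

0.32

Mean heterotrait r = 1.81/8 = 0.2263.
Mean within-JS = 3.70/6 = 0.6167; mean within-Anx = 0.79/1 = 0.7900.
Geometric mean = √(0.6167 × 0.7900) = 0.6980.
HTMT = 0.2263 / 0.6980 = 0.32.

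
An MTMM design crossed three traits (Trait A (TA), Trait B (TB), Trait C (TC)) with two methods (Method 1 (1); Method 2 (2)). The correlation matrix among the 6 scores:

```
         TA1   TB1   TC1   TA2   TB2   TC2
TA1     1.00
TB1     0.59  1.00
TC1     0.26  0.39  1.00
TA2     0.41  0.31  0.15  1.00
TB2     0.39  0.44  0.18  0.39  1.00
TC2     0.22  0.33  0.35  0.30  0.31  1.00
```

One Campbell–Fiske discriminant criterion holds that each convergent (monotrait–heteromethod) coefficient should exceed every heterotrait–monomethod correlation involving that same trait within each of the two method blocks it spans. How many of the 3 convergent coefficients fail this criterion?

3

Each convergent coefficient versus the relevant comparison correlations:
TA (methods 1·2): 0.41 vs {0.59, 0.39, 0.26, 0.30} → fail.
TB (methods 1·2): 0.44 vs {0.59, 0.39, 0.39, 0.31} → fail.
TC (methods 1·2): 0.35 vs {0.26, 0.30, 0.39, 0.31} → fail.
3 of 3 fail.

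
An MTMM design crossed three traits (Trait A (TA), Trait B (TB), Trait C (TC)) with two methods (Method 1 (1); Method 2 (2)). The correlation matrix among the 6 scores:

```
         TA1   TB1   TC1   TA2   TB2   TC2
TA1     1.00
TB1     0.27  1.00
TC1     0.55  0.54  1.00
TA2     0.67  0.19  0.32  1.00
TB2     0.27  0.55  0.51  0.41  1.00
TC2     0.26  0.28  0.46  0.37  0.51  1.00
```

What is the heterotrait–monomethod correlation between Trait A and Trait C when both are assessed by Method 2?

Different traits, same method: r(TA2, TC2) = 0.37.

0.37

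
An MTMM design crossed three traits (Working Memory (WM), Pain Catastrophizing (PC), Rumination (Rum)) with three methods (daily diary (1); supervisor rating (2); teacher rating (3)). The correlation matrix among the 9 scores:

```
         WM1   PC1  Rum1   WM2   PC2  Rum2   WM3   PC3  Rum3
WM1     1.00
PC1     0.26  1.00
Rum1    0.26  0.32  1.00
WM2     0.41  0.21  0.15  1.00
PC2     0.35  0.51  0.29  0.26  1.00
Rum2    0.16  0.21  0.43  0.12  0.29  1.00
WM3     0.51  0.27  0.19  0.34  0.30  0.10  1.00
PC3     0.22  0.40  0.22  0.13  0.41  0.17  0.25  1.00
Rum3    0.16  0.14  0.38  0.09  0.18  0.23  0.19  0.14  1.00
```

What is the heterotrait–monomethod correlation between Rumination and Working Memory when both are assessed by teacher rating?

Different traits, same method: r(Rum3, WM3) = 0.19.

0.19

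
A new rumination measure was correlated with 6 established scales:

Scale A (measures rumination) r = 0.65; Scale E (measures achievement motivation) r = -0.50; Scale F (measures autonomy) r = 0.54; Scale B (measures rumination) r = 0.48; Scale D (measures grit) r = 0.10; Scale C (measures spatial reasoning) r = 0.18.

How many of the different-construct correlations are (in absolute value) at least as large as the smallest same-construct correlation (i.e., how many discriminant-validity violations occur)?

Convergent (same construct = rumination): Scale A, Scale B.
Smallest convergent = 0.48. Discriminant |r|: 0.50, 0.54, 0.10, 0.18; count ≥ 0.48 → 2.

2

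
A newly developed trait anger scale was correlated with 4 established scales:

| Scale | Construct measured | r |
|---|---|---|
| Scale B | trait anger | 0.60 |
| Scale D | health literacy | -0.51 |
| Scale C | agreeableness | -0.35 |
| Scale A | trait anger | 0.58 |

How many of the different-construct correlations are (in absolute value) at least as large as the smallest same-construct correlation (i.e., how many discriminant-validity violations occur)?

0

Convergent (same construct = trait anger): Scale B, Scale A.
Smallest convergent = 0.58. Discriminant |r|: 0.51, 0.35; count ≥ 0.58 → 0.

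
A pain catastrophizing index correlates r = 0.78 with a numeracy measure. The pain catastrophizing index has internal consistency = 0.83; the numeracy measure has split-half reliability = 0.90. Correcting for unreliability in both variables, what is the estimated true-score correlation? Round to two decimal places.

r_true = r_obs / √(r_xx · r_yy) = 0.78 / √(0.83 × 0.90) = 0.78 / √0.7470 = 0.78 / 0.8643 ≈ 0.90.

0.90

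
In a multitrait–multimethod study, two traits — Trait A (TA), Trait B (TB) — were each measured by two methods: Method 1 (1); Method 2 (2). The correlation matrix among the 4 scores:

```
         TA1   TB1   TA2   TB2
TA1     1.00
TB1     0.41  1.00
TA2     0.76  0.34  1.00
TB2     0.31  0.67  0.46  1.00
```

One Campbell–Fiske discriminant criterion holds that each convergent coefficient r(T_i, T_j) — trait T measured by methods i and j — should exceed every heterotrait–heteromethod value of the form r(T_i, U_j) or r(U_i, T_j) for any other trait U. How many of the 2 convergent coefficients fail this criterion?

0

Each convergent coefficient versus the relevant comparison correlations:
TA (methods 1·2): 0.76 vs {0.31, 0.34} → pass.
TB (methods 1·2): 0.67 vs {0.34, 0.31} → pass.
0 of 2 fail.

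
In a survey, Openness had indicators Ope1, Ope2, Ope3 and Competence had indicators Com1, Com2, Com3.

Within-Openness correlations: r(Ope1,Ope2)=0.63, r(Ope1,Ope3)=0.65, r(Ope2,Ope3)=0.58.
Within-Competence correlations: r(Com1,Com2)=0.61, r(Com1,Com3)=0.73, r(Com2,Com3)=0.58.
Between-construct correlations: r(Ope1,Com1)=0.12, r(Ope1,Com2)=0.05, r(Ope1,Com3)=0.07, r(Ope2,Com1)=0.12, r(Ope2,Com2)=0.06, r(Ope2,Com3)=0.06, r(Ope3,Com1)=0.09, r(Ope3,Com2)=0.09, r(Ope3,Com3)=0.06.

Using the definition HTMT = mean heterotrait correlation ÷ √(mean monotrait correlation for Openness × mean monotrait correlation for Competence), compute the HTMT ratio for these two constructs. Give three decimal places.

0.127

Between-construct mean = 0.72/9 = 0.0800.
Mean within-Ope = 1.86/3 = 0.6200; mean within-Com = 1.92/3 = 0.6400.
Geometric mean = √(0.6200 × 0.6400) = 0.6299.
HTMT = 0.0800 / 0.6299 = 0.127.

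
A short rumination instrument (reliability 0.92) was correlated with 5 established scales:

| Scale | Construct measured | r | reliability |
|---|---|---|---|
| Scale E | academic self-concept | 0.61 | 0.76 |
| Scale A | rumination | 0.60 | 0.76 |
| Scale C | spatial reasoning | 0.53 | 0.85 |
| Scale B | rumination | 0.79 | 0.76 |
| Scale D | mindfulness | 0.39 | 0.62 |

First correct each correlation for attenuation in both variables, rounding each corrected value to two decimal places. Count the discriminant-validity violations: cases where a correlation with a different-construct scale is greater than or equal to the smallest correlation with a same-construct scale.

1

Disattenuated r (r / √(r_scale · r_new)):
  Scale E (disc): 0.61 / √(0.76·0.92) = 0.73
  Scale A (conv): 0.60 / √(0.76·0.92) = 0.72
  Scale C (disc): 0.53 / √(0.85·0.92) = 0.60
  Scale B (conv): 0.79 / √(0.76·0.92) = 0.94
  Scale D (disc): 0.39 / √(0.62·0.92) = 0.52
Smallest convergent = 0.72. Discriminant values: 0.73, 0.60, 0.52; count ≥ 0.72 → 1.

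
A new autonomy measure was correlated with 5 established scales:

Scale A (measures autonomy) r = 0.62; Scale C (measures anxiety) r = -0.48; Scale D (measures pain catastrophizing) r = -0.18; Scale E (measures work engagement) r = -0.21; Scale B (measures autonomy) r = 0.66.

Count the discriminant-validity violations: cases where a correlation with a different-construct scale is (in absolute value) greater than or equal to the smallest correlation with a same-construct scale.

Convergent (same construct = autonomy): Scale A, Scale B.
Smallest convergent = 0.62. Discriminant |r|: 0.48, 0.18, 0.21; count ≥ 0.62 → 0.

0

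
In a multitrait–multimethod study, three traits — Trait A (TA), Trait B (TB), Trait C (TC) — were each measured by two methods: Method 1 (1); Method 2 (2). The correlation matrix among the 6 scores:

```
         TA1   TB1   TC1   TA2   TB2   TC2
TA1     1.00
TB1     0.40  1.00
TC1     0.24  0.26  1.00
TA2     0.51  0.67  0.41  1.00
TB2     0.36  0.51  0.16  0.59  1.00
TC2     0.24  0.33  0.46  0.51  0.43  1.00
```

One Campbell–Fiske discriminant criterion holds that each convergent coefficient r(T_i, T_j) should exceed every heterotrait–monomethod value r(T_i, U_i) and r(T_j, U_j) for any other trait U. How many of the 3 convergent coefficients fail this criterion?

Each convergent coefficient versus the relevant comparison correlations:
TA (methods 1·2): 0.51 vs {0.40, 0.59, 0.24, 0.51} → fail.
TB (methods 1·2): 0.51 vs {0.40, 0.59, 0.26, 0.43} → fail.
TC (methods 1·2): 0.46 vs {0.24, 0.51, 0.26, 0.43} → fail.
3 of 3 fail.

3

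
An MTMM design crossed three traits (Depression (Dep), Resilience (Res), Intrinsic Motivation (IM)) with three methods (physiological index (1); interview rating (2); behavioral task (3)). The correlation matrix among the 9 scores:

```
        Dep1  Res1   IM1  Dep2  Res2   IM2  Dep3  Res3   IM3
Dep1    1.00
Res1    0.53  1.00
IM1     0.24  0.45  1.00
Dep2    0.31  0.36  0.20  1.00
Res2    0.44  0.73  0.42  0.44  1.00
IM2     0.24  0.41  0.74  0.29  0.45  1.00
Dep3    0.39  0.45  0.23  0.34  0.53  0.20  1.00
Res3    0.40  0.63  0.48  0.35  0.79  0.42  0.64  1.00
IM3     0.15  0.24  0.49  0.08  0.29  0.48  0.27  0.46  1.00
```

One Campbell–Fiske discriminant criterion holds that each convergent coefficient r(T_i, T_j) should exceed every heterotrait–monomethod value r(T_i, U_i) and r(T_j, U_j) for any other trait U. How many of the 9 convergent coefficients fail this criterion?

4

Convergent coefficients and their comparison sets:
Dep (methods 1·2): 0.31 vs {0.53, 0.44, 0.24, 0.29} → fail.
Dep (methods 1·3): 0.39 vs {0.53, 0.64, 0.24, 0.27} → fail.
Dep (methods 2·3): 0.34 vs {0.44, 0.64, 0.29, 0.27} → fail.
Res (methods 1·2): 0.73 vs {0.53, 0.44, 0.45, 0.45} → pass.
Res (methods 1·3): 0.63 vs {0.53, 0.64, 0.45, 0.46} → fail.
Res (methods 2·3): 0.79 vs {0.44, 0.64, 0.45, 0.46} → pass.
IM (methods 1·2): 0.74 vs {0.24, 0.29, 0.45, 0.45} → pass.
IM (methods 1·3): 0.49 vs {0.24, 0.27, 0.45, 0.46} → pass.
IM (methods 2·3): 0.48 vs {0.29, 0.27, 0.45, 0.46} → pass.
4 of 9 fail.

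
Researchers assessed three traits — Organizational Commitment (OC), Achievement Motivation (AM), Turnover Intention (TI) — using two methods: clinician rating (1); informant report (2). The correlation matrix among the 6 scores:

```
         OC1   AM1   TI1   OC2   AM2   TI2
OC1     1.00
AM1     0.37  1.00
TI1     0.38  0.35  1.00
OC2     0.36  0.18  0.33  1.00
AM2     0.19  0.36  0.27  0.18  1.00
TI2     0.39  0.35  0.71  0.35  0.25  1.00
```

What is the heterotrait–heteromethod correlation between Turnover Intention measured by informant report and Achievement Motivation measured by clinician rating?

Different traits and methods: r(TI2, AM1) = 0.35.

0.35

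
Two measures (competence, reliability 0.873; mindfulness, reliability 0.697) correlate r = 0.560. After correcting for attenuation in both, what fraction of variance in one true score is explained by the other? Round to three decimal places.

0.515

Disattenuated r = 0.560 / √(0.873 × 0.697) = 0.560 / 0.7801 = 0.7179.
Shared true-score variance = 0.7179² = 0.5154 ≈ 0.515.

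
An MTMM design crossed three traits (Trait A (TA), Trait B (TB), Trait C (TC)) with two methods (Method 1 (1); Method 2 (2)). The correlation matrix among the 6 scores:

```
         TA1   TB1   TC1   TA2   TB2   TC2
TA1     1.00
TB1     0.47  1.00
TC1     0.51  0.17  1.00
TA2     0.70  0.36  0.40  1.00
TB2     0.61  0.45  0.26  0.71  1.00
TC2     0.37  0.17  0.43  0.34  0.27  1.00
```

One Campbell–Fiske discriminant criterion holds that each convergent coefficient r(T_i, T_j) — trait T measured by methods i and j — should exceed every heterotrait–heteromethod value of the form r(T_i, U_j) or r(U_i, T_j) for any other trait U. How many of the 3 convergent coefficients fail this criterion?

1

Checking each validity diagonal entry against its comparison values:
TA (methods 1·2): 0.70 vs {0.61, 0.36, 0.37, 0.40} → pass.
TB (methods 1·2): 0.45 vs {0.36, 0.61, 0.17, 0.26} → fail.
TC (methods 1·2): 0.43 vs {0.40, 0.37, 0.26, 0.17} → pass.
1 of 3 fail.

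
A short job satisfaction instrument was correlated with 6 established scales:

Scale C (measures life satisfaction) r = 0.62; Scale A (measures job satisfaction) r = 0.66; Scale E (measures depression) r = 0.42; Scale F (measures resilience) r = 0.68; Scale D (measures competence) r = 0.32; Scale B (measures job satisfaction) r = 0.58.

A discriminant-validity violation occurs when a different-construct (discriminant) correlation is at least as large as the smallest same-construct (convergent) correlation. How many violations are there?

2

Convergent (same construct = job satisfaction): Scale A, Scale B.
Smallest convergent = 0.58. Discriminant values: 0.62, 0.42, 0.68, 0.32; count ≥ 0.58 → 2.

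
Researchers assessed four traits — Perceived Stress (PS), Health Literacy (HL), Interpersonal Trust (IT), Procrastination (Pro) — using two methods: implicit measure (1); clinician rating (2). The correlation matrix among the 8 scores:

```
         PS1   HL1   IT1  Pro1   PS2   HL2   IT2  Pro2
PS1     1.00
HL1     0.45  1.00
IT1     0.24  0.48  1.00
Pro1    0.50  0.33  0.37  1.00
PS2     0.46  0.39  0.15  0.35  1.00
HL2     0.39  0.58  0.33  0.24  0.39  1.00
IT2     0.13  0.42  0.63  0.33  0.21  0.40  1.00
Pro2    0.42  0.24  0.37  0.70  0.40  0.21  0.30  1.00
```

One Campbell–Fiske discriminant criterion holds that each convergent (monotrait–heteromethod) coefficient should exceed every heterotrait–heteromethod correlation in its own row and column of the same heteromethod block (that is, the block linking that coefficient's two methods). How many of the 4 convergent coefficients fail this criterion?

0

Checking each validity diagonal entry against its comparison values:
PS (methods 1·2): 0.46 vs {0.39, 0.39, 0.13, 0.15, 0.42, 0.35} → pass.
HL (methods 1·2): 0.58 vs {0.39, 0.39, 0.42, 0.33, 0.24, 0.24} → pass.
IT (methods 1·2): 0.63 vs {0.15, 0.13, 0.33, 0.42, 0.37, 0.33} → pass.
Pro (methods 1·2): 0.70 vs {0.35, 0.42, 0.24, 0.24, 0.33, 0.37} → pass.
0 of 4 fail.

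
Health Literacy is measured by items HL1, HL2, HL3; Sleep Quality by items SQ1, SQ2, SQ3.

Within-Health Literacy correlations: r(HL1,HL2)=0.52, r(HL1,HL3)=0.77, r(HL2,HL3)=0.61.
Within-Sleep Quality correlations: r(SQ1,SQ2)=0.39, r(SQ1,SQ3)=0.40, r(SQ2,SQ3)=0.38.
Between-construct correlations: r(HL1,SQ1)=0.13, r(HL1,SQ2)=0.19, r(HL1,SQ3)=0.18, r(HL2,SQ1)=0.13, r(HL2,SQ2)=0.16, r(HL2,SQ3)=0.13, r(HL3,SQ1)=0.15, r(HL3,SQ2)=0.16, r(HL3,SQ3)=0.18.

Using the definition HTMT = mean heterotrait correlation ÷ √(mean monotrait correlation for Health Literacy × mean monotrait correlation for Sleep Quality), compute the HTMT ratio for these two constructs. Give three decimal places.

Between-construct mean = 1.41/9 = 0.1567.
Mean within-HL = 1.90/3 = 0.6333; mean within-SQ = 1.17/3 = 0.3900.
Geometric mean = √(0.6333 × 0.3900) = 0.4970.
HTMT = 0.1567 / 0.4970 = 0.315.

0.315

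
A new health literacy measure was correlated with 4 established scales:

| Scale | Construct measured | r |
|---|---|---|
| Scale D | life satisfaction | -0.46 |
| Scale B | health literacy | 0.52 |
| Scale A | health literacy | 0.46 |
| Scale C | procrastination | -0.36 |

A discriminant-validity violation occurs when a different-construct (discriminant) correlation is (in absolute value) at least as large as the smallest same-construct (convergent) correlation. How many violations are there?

Convergent (same construct = health literacy): Scale B, Scale A.
Smallest convergent = 0.46. Discriminant |r|: 0.46, 0.36; count ≥ 0.46 → 1.

1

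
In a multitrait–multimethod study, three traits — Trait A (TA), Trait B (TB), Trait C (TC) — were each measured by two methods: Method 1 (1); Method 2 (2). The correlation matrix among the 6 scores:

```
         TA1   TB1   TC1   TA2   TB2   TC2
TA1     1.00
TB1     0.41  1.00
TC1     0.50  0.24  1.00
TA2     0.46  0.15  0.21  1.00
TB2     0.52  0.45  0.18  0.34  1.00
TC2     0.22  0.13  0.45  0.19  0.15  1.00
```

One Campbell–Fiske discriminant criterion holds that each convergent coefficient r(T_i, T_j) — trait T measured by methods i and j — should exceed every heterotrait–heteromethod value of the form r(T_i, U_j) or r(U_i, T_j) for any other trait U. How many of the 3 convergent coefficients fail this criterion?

Checking each validity diagonal entry against its comparison values:
TA (methods 1·2): 0.46 vs {0.52, 0.15, 0.22, 0.21} → fail.
TB (methods 1·2): 0.45 vs {0.15, 0.52, 0.13, 0.18} → fail.
TC (methods 1·2): 0.45 vs {0.21, 0.22, 0.18, 0.13} → pass.
2 of 3 fail.

2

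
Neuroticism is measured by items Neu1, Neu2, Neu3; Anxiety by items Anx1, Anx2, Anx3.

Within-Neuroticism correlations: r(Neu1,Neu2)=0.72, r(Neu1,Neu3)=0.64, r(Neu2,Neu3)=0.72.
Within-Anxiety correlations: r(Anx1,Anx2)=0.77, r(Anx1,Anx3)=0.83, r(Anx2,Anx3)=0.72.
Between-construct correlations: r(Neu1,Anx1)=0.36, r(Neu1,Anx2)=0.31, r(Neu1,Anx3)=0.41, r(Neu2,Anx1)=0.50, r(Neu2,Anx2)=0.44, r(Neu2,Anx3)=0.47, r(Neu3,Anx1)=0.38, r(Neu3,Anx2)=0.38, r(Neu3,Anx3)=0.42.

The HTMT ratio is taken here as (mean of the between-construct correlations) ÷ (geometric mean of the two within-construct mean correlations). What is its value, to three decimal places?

Mean heterotrait r = 3.67/9 = 0.4078.
Mean within-Neu = 2.08/3 = 0.6933; mean within-Anx = 2.32/3 = 0.7733.
Geometric mean = √(0.6933 × 0.7733) = 0.7322.
HTMT = 0.4078 / 0.7322 = 0.557.

0.557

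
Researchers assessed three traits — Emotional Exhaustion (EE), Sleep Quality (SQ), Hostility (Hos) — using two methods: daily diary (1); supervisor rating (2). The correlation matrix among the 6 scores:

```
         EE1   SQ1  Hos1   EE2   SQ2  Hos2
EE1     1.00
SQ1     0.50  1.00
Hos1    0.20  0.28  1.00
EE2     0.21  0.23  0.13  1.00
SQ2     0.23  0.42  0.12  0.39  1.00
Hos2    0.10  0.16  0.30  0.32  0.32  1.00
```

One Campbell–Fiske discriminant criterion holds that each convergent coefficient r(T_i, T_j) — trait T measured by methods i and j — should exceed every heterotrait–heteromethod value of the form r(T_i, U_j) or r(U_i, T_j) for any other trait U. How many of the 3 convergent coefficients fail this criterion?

Each convergent coefficient versus the relevant comparison correlations:
EE (methods 1·2): 0.21 vs {0.23, 0.23, 0.10, 0.13} → fail.
SQ (methods 1·2): 0.42 vs {0.23, 0.23, 0.16, 0.12} → pass.
Hos (methods 1·2): 0.30 vs {0.13, 0.10, 0.12, 0.16} → pass.
1 of 3 fail.

1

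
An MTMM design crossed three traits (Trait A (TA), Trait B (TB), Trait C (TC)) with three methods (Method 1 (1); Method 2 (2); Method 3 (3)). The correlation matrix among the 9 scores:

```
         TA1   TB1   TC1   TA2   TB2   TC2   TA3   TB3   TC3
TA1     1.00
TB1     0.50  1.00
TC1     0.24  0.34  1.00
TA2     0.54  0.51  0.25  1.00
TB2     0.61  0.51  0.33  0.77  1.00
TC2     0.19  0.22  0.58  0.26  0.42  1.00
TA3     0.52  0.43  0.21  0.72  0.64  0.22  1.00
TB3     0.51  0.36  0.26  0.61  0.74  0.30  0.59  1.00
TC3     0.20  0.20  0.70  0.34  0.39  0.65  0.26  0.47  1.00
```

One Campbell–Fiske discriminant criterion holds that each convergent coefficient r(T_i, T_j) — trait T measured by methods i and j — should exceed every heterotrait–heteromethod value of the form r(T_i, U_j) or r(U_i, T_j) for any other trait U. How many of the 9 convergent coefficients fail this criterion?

Checking each validity diagonal entry against its comparison values:
TA (methods 1·2): 0.54 vs {0.61, 0.51, 0.19, 0.25} → fail.
TA (methods 1·3): 0.52 vs {0.51, 0.43, 0.20, 0.21} → pass.
TA (methods 2·3): 0.72 vs {0.61, 0.64, 0.34, 0.22} → pass.
TB (methods 1·2): 0.51 vs {0.51, 0.61, 0.22, 0.33} → fail.
TB (methods 1·3): 0.36 vs {0.43, 0.51, 0.20, 0.26} → fail.
TB (methods 2·3): 0.74 vs {0.64, 0.61, 0.39, 0.30} → pass.
TC (methods 1·2): 0.58 vs {0.25, 0.19, 0.33, 0.22} → pass.
TC (methods 1·3): 0.70 vs {0.21, 0.20, 0.26, 0.20} → pass.
TC (methods 2·3): 0.65 vs {0.22, 0.34, 0.30, 0.39} → pass.
3 of 9 fail.

3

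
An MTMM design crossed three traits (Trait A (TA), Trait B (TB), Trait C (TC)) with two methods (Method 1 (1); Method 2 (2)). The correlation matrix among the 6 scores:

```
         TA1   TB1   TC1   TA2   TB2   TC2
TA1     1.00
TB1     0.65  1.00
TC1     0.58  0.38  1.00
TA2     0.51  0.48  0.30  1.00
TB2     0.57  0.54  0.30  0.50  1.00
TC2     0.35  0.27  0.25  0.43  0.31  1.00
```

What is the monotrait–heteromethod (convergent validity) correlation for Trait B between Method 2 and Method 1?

Same trait (TB), different methods: r(TB2, TB1) = 0.54.

0.54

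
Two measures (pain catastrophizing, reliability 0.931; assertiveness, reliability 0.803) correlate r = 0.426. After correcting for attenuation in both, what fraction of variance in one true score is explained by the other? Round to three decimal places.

Disattenuated r = 0.426 / √(0.931 × 0.803) = 0.426 / 0.8646 = 0.4927.
Shared true-score variance = 0.4927² = 0.2428 ≈ 0.243.

0.243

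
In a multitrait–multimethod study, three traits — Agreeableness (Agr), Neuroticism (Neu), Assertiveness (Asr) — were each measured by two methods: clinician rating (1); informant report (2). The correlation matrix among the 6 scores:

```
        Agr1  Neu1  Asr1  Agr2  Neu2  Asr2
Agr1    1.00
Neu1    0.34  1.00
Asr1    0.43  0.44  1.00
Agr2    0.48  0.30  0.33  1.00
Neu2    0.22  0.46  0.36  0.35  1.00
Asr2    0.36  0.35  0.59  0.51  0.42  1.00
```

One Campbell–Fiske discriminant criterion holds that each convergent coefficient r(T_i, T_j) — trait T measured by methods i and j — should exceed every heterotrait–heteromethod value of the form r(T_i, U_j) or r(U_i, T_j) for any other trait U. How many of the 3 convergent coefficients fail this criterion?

0

Convergent coefficients and their comparison sets:
Agr (methods 1·2): 0.48 vs {0.22, 0.30, 0.36, 0.33} → pass.
Neu (methods 1·2): 0.46 vs {0.30, 0.22, 0.35, 0.36} → pass.
Asr (methods 1·2): 0.59 vs {0.33, 0.36, 0.36, 0.35} → pass.
0 of 3 fail.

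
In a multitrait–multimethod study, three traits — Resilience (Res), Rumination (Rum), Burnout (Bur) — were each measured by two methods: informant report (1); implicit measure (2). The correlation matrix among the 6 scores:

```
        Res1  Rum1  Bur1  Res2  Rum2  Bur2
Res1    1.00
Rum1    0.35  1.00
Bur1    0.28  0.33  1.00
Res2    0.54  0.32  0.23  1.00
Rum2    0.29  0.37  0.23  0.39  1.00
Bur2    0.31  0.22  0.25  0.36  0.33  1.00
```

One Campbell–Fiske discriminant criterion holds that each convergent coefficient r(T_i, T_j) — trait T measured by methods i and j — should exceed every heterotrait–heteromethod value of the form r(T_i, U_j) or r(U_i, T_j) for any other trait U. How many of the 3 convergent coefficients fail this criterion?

Convergent coefficients and their comparison sets:
Res (methods 1·2): 0.54 vs {0.29, 0.32, 0.31, 0.23} → pass.
Rum (methods 1·2): 0.37 vs {0.32, 0.29, 0.22, 0.23} → pass.
Bur (methods 1·2): 0.25 vs {0.23, 0.31, 0.23, 0.22} → fail.
1 of 3 fail.

1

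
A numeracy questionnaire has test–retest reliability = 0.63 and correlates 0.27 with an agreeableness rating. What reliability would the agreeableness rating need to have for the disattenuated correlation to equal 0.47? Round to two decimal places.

0.52

r_true = r_obs / √(r_xx · r_yy) ⇒ 0.47 = 0.27 / √(0.63 · r_yy).
√(0.63 · r_yy) = 0.27 / 0.47 = 0.5745; 0.63 · r_yy = 0.3301; r_yy = 0.3301 / 0.63 ≈ 0.52.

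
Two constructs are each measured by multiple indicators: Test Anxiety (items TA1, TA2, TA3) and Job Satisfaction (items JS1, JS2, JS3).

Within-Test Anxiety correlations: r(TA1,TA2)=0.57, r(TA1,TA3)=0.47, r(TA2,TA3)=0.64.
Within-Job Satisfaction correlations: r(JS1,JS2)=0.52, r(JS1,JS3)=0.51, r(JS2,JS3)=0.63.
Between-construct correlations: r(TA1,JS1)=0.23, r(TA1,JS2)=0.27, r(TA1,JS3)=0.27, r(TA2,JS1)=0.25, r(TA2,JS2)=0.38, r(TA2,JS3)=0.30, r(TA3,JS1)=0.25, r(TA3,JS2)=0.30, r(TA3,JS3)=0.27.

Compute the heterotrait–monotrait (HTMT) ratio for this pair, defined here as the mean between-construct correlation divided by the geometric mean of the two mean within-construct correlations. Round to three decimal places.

Mean heterotrait r = 2.52/9 = 0.2800.
Mean within-TA = 1.68/3 = 0.5600; mean within-JS = 1.66/3 = 0.5533.
Geometric mean = √(0.5600 × 0.5533) = 0.5566.
HTMT = 0.2800 / 0.5566 = 0.503.

0.503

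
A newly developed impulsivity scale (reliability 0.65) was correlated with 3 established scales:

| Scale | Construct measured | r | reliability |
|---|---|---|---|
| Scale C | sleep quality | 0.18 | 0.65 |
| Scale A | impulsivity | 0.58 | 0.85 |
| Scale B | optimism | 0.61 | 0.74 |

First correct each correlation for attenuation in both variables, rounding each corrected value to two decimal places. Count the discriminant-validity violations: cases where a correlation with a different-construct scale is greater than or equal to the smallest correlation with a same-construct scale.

1

Disattenuated r (r / √(r_scale · r_new)):
  Scale C (disc): 0.18 / √(0.65·0.65) = 0.28
  Scale A (conv): 0.58 / √(0.85·0.65) = 0.78
  Scale B (disc): 0.61 / √(0.74·0.65) = 0.88
Smallest convergent = 0.78. Discriminant values: 0.28, 0.88; count ≥ 0.78 → 1.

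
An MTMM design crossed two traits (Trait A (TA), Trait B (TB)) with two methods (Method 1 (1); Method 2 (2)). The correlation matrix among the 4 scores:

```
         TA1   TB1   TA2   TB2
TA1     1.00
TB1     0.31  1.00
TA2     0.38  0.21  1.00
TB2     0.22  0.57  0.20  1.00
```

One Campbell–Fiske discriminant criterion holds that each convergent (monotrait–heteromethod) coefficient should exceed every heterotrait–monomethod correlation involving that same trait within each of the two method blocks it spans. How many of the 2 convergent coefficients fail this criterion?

0

Each convergent coefficient versus the relevant comparison correlations:
TA (methods 1·2): 0.38 vs {0.31, 0.20} → pass.
TB (methods 1·2): 0.57 vs {0.31, 0.20} → pass.
0 of 2 fail.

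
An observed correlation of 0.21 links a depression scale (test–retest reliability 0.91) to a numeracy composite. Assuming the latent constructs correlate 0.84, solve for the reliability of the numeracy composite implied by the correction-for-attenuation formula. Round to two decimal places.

r_true = r_obs / √(r_xx · r_yy) ⇒ 0.84 = 0.21 / √(0.91 · r_yy).
√(0.91 · r_yy) = 0.21 / 0.84 = 0.2500; 0.91 · r_yy = 0.0625; r_yy = 0.0625 / 0.91 ≈ 0.07.

0.07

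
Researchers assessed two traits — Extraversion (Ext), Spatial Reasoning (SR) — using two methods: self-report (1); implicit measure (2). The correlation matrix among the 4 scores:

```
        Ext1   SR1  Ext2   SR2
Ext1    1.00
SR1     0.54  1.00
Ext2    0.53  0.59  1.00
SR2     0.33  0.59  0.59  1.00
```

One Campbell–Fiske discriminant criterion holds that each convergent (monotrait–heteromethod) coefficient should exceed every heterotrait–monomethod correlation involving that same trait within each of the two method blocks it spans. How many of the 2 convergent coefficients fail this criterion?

Each convergent coefficient versus the relevant comparison correlations:
Ext (methods 1·2): 0.53 vs {0.54, 0.59} → fail.
SR (methods 1·2): 0.59 vs {0.54, 0.59} → fail.
2 of 2 fail.

2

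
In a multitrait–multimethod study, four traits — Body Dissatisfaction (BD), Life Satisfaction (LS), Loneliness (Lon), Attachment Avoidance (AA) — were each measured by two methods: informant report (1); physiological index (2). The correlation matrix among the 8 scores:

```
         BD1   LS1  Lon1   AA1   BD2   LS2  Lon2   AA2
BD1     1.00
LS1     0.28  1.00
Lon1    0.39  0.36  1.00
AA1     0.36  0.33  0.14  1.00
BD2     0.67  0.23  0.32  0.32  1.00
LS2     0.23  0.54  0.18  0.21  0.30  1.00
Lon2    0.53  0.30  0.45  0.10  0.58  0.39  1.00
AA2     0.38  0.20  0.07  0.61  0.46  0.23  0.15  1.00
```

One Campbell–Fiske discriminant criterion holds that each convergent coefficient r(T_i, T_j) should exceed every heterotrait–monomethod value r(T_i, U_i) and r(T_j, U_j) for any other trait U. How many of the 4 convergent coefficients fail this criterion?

Convergent coefficients and their comparison sets:
BD (methods 1·2): 0.67 vs {0.28, 0.30, 0.39, 0.58, 0.36, 0.46} → pass.
LS (methods 1·2): 0.54 vs {0.28, 0.30, 0.36, 0.39, 0.33, 0.23} → pass.
Lon (methods 1·2): 0.45 vs {0.39, 0.58, 0.36, 0.39, 0.14, 0.15} → fail.
AA (methods 1·2): 0.61 vs {0.36, 0.46, 0.33, 0.23, 0.14, 0.15} → pass.
1 of 4 fail.

1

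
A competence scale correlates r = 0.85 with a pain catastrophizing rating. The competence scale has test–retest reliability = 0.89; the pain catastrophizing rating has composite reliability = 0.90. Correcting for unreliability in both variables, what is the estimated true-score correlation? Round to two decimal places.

r_true = r_obs / √(r_xx · r_yy) = 0.85 / √(0.89 × 0.90) = 0.85 / √0.8010 = 0.85 / 0.8950 ≈ 0.95.

0.95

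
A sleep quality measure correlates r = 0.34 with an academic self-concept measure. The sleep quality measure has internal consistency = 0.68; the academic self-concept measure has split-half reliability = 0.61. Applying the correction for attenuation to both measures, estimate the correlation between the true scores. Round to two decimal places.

0.53

r_true = r_obs / √(r_xx · r_yy) = 0.34 / √(0.68 × 0.61) = 0.34 / √0.4148 = 0.34 / 0.6440 ≈ 0.53.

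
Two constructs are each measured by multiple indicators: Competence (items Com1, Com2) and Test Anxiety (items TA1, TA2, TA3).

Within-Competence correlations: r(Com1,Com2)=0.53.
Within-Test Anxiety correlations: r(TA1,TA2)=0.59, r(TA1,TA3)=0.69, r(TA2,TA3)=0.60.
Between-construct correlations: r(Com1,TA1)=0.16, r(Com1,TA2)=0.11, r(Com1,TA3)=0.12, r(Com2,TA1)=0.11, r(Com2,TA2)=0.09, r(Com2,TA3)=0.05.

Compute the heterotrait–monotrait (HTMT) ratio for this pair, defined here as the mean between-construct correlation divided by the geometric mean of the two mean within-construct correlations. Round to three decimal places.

0.185

Mean heterotrait r = 0.64/6 = 0.1067.
Mean within-Com = 0.53/1 = 0.5300; mean within-TA = 1.88/3 = 0.6267.
Geometric mean = √(0.5300 × 0.6267) = 0.5763.
HTMT = 0.1067 / 0.5763 = 0.185.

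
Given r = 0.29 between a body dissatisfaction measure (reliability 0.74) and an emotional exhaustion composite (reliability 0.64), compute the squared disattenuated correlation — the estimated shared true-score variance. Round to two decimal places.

0.18

Disattenuated r = 0.29 / √(0.74 × 0.64) = 0.29 / 0.6882 = 0.4214.
Shared true-score variance = 0.4214² = 0.1776 ≈ 0.18.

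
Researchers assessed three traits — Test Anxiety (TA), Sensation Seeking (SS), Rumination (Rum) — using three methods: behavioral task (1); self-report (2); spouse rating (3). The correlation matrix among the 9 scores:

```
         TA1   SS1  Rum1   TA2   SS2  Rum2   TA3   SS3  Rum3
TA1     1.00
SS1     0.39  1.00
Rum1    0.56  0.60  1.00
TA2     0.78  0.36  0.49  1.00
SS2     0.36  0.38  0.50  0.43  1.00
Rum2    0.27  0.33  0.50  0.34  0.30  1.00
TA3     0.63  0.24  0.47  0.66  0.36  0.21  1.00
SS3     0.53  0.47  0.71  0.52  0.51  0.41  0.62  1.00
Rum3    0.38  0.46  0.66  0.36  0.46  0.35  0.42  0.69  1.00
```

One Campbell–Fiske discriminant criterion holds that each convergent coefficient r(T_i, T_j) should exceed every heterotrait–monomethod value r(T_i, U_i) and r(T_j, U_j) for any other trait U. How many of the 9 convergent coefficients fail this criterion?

Convergent coefficients and their comparison sets:
TA (methods 1·2): 0.78 vs {0.39, 0.43, 0.56, 0.34} → pass.
TA (methods 1·3): 0.63 vs {0.39, 0.62, 0.56, 0.42} → pass.
TA (methods 2·3): 0.66 vs {0.43, 0.62, 0.34, 0.42} → pass.
SS (methods 1·2): 0.38 vs {0.39, 0.43, 0.60, 0.30} → fail.
SS (methods 1·3): 0.47 vs {0.39, 0.62, 0.60, 0.69} → fail.
SS (methods 2·3): 0.51 vs {0.43, 0.62, 0.30, 0.69} → fail.
Rum (methods 1·2): 0.50 vs {0.56, 0.34, 0.60, 0.30} → fail.
Rum (methods 1·3): 0.66 vs {0.56, 0.42, 0.60, 0.69} → fail.
Rum (methods 2·3): 0.35 vs {0.34, 0.42, 0.30, 0.69} → fail.
6 of 9 fail.

6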